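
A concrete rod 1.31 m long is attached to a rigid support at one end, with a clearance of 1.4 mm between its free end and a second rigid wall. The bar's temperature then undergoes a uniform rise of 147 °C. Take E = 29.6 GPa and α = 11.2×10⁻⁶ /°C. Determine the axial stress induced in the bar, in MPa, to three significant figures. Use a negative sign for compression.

Free thermal expansion αLΔT = 11.2e-6 · 1310 · 147 = 2.157 mm.
The walls engage after the gap closes; constrained expansion = 2.157 − 1.4 = 0.7568 mm.
The walls impose strain ε = −(0.7568)/1310 = -5.7770e-04; σ = Eε = 29600 · -5.7770e-04 = -17.1 MPa.

-17.1 MPa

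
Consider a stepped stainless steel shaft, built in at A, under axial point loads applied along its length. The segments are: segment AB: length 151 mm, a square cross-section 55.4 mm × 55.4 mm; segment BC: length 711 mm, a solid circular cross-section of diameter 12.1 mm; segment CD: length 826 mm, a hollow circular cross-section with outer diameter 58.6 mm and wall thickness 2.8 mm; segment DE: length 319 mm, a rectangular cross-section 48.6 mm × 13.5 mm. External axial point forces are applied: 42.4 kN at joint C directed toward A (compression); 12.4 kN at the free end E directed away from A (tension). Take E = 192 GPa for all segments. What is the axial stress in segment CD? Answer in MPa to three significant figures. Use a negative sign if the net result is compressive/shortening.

25.3 MPa

Internal axial forces (sectioning from the free end, tension +): N_DE = 12.4 kN, N_CD = 12.4 kN, N_BC = -30 kN, N_AB = -30 kN.
A_CD = 490.8 mm².
σ_CD = N_CD/A_CD = 12400/490.8 = 25.26 MPa.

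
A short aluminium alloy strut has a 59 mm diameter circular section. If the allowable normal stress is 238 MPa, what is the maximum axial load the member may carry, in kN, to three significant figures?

A = 2734 mm².
P_max = σ_allow · A = 238 · 2734 = 650700 N = 650.7 kN.

651 kN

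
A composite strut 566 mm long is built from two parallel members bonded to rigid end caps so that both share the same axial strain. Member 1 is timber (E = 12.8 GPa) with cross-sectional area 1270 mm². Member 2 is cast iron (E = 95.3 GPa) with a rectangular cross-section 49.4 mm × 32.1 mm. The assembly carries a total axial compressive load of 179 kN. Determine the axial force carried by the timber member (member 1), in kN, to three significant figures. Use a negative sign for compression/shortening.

-17.4 kN

A_2 = 1586 mm².
Equal strain + equilibrium ⇒ each member carries load in proportion to AE: A₁E₁ = 16260000 N, A₂E₂ = 151100000 N, ΣAE = 167400000 N.
F₁ = P·A₁E₁/ΣAE = -179000·16260000/167400000 = -17380 N.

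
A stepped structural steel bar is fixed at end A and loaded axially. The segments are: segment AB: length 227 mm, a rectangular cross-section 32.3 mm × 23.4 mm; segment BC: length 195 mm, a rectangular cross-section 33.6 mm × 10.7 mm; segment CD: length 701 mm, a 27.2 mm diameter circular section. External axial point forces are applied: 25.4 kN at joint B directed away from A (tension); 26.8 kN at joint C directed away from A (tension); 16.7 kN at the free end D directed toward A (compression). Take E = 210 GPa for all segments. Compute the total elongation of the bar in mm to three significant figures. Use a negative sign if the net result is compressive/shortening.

-0.0191 mm

Internal axial forces (sectioning from the free end, tension +): N_CD = -16.7 kN, N_BC = 10.1 kN, N_AB = 35.5 kN.
A_AB = 755.8 mm².
A_BC = 359.5 mm².
A_CD = 581.1 mm².
δ_AB = 35500·227/(755.8·210000) = 0.05077 mm
δ_BC = 10100·195/(359.5·210000) = 0.02609 mm
δ_CD = -16700·701/(581.1·210000) = -0.09594 mm
δ = Σδ_i = -0.01908 mm.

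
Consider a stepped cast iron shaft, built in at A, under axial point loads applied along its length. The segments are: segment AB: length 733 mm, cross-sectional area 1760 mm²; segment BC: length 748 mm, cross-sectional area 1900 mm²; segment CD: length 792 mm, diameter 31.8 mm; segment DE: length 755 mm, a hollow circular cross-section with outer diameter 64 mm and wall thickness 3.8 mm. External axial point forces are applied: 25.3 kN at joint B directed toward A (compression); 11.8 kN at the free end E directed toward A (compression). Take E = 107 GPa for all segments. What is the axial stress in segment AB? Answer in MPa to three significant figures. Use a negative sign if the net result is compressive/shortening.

-21.1 MPa

Internal axial forces (sectioning from the free end, tension +): N_DE = -11.8 kN, N_CD = -11.8 kN, N_BC = -11.8 kN, N_AB = -37.1 kN.
σ_AB = N_AB/A_AB = -37100/1760 = -21.08 MPa.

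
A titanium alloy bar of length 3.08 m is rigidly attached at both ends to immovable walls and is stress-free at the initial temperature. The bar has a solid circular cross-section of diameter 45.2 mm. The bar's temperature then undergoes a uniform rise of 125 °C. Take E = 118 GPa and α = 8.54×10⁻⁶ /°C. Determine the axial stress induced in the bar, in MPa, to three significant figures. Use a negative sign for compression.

Free thermal expansion αLΔT = 8.54e-6 · 3080 · 125 = 3.288 mm.
The walls impose strain ε = −(3.288)/3080 = -1.0675e-03; σ = Eε = 118000 · -1.0675e-03 = -126 MPa.

-126 MPa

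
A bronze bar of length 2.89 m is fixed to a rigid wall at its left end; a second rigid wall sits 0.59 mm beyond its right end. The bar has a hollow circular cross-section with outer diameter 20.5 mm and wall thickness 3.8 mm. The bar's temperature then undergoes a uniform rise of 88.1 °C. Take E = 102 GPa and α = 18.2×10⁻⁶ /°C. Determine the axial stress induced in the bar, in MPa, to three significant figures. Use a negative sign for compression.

Free thermal expansion αLΔT = 18.2e-6 · 2890 · 88.1 = 4.634 mm.
The walls engage after the gap closes; constrained expansion = 4.634 − 0.59 = 4.044 mm.
The walls impose strain ε = −(4.044)/2890 = -1.3993e-03; σ = Eε = 102000 · -1.3993e-03 = -142.7 MPa.

-143 MPa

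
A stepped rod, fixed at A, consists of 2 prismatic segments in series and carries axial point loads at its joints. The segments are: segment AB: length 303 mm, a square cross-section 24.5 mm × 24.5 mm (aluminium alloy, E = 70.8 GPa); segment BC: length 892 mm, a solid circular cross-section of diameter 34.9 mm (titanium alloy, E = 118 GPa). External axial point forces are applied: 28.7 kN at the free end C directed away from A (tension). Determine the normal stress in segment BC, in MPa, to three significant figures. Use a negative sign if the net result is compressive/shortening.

30.0 MPa

Internal axial forces (sectioning from the free end, tension +): N_BC = 28.7 kN, N_AB = 28.7 kN.
A_BC = 956.6 mm².
σ_BC = N_BC/A_BC = 28700/956.6 = 30 MPa.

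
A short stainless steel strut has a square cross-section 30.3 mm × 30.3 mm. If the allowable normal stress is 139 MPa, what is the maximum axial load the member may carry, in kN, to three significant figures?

128 kN

A = 918.1 mm².
P_max = σ_allow · A = 139 · 918.1 = 127600 N = 127.6 kN.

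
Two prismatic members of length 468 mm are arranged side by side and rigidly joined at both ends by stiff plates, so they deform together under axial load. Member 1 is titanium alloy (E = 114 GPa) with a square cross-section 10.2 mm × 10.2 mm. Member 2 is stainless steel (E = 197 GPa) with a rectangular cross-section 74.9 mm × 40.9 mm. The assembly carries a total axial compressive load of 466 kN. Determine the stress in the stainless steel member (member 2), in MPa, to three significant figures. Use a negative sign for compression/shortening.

A_1 = 104 mm².
A_2 = 3063 mm².
Equal strain + equilibrium ⇒ each member carries load in proportion to AE: A₁E₁ = 11860000 N, A₂E₂ = 603500000 N, ΣAE = 615400000 N.
σ₂ = P·E₂/ΣAE = -466000·197000/615400000 = -149.2 MPa.

-149 MPa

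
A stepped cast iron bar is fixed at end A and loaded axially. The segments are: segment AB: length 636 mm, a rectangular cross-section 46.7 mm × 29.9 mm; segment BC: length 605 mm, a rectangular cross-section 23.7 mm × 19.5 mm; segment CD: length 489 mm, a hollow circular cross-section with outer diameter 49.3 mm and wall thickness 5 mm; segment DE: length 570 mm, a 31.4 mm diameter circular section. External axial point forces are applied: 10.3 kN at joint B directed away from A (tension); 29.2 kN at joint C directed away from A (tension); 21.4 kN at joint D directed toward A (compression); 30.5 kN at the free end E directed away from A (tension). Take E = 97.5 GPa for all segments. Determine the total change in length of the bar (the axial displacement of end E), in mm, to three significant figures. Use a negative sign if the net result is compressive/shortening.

1.04 mm

Internal axial forces (sectioning from the free end, tension +): N_DE = 30.5 kN, N_CD = 9.1 kN, N_BC = 38.3 kN, N_AB = 48.6 kN.
A_AB = 1396 mm².
A_BC = 462.1 mm².
A_CD = 695.9 mm².
A_DE = 774.4 mm².
δ_AB = 48600·636/(1396·97500) = 0.227 mm
δ_BC = 38300·605/(462.1·97500) = 0.5142 mm
δ_CD = 9100·489/(695.9·97500) = 0.06559 mm
δ_DE = 30500·570/(774.4·97500) = 0.2303 mm
δ = Σδ_i = 1.037 mm.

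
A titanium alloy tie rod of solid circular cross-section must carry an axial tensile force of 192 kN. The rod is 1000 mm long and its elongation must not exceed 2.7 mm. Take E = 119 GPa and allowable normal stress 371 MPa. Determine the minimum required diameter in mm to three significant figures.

27.6 mm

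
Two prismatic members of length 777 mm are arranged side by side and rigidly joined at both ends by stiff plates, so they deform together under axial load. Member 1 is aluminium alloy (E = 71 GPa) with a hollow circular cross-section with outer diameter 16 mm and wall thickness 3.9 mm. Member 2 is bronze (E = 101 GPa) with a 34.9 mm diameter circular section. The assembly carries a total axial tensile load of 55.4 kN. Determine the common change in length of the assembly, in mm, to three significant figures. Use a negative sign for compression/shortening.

0.402 mm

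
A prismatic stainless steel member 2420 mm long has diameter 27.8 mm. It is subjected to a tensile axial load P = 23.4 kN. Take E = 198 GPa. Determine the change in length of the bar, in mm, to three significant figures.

A = 607 mm².
δ_mech = NL/(AE) = 23400·2420/(607·198000) = 0.4712 mm.

0.471 mm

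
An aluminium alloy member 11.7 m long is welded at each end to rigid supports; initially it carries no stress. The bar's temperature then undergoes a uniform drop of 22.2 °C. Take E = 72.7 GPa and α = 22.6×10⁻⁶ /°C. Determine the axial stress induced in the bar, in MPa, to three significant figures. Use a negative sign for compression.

Free thermal expansion αLΔT = 22.6e-6 · 11700 · -22.2 = -5.87 mm.
The walls impose strain ε = −(-5.87)/11700 = 5.0172e-04; σ = Eε = 72700 · 5.0172e-04 = 36.48 MPa.

36.5 MPa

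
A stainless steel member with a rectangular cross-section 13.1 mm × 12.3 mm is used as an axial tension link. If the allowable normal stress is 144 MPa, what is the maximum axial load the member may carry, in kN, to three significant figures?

23.2 kN

A = 161.1 mm².
P_max = σ_allow · A = 144 · 161.1 = 23200 N = 23.2 kN.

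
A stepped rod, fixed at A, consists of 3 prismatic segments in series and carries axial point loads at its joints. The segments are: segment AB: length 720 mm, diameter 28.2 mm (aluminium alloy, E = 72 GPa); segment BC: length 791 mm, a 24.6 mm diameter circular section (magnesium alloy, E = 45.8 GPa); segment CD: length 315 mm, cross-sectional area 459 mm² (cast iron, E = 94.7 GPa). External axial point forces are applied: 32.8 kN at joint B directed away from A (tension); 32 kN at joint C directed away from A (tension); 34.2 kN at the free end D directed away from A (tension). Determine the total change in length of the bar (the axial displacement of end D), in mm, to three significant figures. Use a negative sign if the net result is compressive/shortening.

Internal axial forces (sectioning from the free end, tension +): N_CD = 34.2 kN, N_BC = 66.2 kN, N_AB = 99 kN.
A_AB = 624.6 mm².
A_BC = 475.3 mm².
δ_AB = 99000·720/(624.6·72000) = 1.585 mm
δ_BC = 66200·791/(475.3·45800) = 2.406 mm
δ_CD = 34200·315/(459·94700) = 0.2478 mm
δ = Σδ_i = 4.238 mm.

4.24 mm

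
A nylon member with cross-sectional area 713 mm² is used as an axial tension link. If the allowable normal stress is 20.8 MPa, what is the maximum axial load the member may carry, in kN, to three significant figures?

14.8 kN

P_max = σ_allow · A = 20.8 · 713 = 14830 N = 14.83 kN.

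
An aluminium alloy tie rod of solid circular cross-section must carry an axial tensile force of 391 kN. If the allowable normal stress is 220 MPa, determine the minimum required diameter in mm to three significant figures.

47.6 mm

Required area A ≥ P/σ_allow = 391000/220 = 1777 mm².
For a solid circular section, d ≥ √(4A/π) = 47.57 mm.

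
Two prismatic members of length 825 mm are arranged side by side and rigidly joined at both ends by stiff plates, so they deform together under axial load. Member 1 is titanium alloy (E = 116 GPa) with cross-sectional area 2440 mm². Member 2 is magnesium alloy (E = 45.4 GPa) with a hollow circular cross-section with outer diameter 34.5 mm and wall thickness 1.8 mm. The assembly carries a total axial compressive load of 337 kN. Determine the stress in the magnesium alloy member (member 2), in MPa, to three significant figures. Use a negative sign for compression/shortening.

A_2 = 184.9 mm².
Equal strain + equilibrium ⇒ each member carries load in proportion to AE: A₁E₁ = 283000000 N, A₂E₂ = 8395000 N, ΣAE = 291400000 N.
σ₂ = P·E₂/ΣAE = -337000·45400/291400000 = -52.5 MPa.

-52.5 MPa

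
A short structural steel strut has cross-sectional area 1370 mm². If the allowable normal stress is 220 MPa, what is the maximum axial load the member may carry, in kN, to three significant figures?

P_max = σ_allow · A = 220 · 1370 = 301400 N = 301.4 kN.

301 kN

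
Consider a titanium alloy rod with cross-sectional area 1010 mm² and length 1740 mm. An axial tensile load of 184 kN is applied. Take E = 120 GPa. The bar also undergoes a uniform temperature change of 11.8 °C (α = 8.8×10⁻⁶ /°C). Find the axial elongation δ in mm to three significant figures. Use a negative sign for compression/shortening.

δ_mech = NL/(AE) = 184000·1740/(1010·120000) = 2.642 mm.
δ_thermal = αLΔT = 8.8e-6·1740·11.8 = 0.1807 mm.
δ = δ_mech + δ_thermal = 2.822 mm.

2.82 mm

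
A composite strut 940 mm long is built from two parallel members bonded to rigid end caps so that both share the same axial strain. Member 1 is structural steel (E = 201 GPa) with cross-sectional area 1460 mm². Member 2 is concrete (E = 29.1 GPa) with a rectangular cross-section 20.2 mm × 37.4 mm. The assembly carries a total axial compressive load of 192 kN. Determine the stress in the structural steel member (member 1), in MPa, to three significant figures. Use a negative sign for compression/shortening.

A_2 = 755.5 mm².
Equal strain + equilibrium ⇒ each member carries load in proportion to AE: A₁E₁ = 293500000 N, A₂E₂ = 21980000 N, ΣAE = 315400000 N.
σ₁ = P·E₁/ΣAE = -192000·201000/315400000 = -122.3 MPa.

-122 MPa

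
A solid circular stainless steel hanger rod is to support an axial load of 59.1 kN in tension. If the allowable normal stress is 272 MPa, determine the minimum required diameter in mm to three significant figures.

16.6 mm

Required area A ≥ P/σ_allow = 59100/272 = 217.3 mm².
For a solid circular section, d ≥ √(4A/π) = 16.63 mm.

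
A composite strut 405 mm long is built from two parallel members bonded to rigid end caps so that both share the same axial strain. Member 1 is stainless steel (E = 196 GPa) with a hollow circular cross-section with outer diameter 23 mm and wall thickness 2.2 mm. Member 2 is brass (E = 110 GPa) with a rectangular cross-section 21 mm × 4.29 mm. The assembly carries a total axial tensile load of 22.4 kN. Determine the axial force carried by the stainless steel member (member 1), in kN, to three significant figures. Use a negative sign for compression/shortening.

A_1 = 143.8 mm².
A_2 = 90.09 mm².
Equal strain + equilibrium ⇒ each member carries load in proportion to AE: A₁E₁ = 28180000 N, A₂E₂ = 9910000 N, ΣAE = 38090000 N.
F₁ = P·A₁E₁/ΣAE = 22400·28180000/38090000 = 16570 N.

16.6 kN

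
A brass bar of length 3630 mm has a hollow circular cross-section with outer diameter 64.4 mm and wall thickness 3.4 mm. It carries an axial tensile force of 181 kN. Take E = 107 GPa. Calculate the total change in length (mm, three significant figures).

A = 651.6 mm².
δ_mech = NL/(AE) = 181000·3630/(651.6·107000) = 9.424 mm.

9.42 mm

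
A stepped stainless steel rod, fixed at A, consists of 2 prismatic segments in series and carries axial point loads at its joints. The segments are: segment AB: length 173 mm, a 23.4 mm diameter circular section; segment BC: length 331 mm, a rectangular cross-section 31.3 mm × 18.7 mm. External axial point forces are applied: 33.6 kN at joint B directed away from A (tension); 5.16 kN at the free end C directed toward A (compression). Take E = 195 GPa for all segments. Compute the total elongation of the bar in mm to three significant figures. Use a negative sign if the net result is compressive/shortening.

Internal axial forces (sectioning from the free end, tension +): N_BC = -5.16 kN, N_AB = 28.44 kN.
A_AB = 430.1 mm².
A_BC = 585.3 mm².
δ_AB = 28440·173/(430.1·195000) = 0.05867 mm
δ_BC = -5160·331/(585.3·195000) = -0.01496 mm
δ = Σδ_i = 0.04371 mm.

0.0437 mm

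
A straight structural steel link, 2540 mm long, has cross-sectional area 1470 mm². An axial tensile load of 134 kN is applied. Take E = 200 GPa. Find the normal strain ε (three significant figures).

σ = N/A = 91.16 MPa; ε = σ/E = 91.16/200000 = 4.558e-04.

4.56e-04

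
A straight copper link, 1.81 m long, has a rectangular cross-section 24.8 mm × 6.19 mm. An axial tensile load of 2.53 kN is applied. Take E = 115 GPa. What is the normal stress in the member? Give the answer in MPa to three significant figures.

A = 153.5 mm².
σ = N/A = 2530/153.5 = 16.48 MPa.

16.5 MPa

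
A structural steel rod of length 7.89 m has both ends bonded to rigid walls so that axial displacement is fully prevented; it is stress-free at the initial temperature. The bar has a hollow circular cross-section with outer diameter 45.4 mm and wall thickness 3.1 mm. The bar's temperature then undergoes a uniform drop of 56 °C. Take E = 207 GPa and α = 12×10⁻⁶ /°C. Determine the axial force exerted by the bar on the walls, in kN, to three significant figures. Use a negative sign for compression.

Free thermal expansion αLΔT = 12e-6 · 7890 · -56 = -5.302 mm.
The walls impose strain ε = −(-5.302)/7890 = 6.7200e-04; σ = Eε = 207000 · 6.7200e-04 = 139.1 MPa.
Wall reaction R = σ·A = 139.1·412 = 57300 N = 57.3 kN.

57.3 kN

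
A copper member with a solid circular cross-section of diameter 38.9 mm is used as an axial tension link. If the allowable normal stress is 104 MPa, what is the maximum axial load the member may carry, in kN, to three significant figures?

A = 1188 mm².
P_max = σ_allow · A = 104 · 1188 = 123600 N = 123.6 kN.

124 kN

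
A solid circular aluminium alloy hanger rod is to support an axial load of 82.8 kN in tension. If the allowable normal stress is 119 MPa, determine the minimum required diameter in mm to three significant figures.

Required area A ≥ P/σ_allow = 82800/119 = 695.8 mm².
For a solid circular section, d ≥ √(4A/π) = 29.76 mm.

29.8 mm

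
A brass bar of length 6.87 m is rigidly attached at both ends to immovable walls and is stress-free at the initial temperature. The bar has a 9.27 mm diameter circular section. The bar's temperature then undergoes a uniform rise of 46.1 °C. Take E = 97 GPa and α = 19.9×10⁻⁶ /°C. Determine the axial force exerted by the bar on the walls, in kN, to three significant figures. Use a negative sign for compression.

Free thermal expansion αLΔT = 19.9e-6 · 6870 · 46.1 = 6.302 mm.
The walls impose strain ε = −(6.302)/6870 = -9.1739e-04; σ = Eε = 97000 · -9.1739e-04 = -88.99 MPa.
Wall reaction R = σ·A = -88.99·67.49 = -6006 N = -6.006 kN.

-6.01 kN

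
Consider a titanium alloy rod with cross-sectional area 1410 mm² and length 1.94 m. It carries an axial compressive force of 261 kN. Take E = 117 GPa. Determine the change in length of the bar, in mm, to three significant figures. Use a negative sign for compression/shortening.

δ_mech = NL/(AE) = -261000·1940/(1410·117000) = -3.069 mm.

-3.07 mm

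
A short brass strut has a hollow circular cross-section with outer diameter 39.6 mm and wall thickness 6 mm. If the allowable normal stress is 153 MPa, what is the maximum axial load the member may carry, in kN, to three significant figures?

96.9 kN

A = 633.3 mm².
P_max = σ_allow · A = 153 · 633.3 = 96900 N = 96.9 kN.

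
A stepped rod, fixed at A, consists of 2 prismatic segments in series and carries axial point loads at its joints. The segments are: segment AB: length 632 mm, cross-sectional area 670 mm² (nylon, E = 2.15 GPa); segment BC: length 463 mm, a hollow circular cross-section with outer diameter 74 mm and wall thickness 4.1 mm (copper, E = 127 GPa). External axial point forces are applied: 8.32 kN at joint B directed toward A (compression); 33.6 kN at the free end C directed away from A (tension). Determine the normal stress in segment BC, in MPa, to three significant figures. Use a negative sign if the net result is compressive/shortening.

37.3 MPa

Internal axial forces (sectioning from the free end, tension +): N_BC = 33.6 kN, N_AB = 25.28 kN.
A_BC = 900.3 mm².
σ_BC = N_BC/A_BC = 33600/900.3 = 37.32 MPa.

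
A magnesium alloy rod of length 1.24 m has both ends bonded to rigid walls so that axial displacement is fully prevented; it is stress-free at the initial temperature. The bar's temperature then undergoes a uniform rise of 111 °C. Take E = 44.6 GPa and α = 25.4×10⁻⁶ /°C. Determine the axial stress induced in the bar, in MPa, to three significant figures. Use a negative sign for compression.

Free thermal expansion αLΔT = 25.4e-6 · 1240 · 111 = 3.496 mm.
The walls impose strain ε = −(3.496)/1240 = -2.8194e-03; σ = Eε = 44600 · -2.8194e-03 = -125.7 MPa.

-126 MPa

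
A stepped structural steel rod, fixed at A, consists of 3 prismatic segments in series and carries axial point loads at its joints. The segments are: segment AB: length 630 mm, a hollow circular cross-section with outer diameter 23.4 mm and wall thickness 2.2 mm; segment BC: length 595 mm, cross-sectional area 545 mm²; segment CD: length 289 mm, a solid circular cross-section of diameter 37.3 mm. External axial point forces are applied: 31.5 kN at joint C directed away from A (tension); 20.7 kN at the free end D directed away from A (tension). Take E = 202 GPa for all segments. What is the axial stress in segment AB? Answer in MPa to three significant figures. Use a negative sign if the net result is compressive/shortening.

Internal axial forces (sectioning from the free end, tension +): N_CD = 20.7 kN, N_BC = 52.2 kN, N_AB = 52.2 kN.
A_AB = 146.5 mm².
σ_AB = N_AB/A_AB = 52200/146.5 = 356.3 MPa.

356 MPa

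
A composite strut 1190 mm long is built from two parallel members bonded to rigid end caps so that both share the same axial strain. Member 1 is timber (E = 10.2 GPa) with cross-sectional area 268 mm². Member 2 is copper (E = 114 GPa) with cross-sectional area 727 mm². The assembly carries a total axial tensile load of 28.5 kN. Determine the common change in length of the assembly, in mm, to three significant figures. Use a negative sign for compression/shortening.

Equal strain + equilibrium ⇒ each member carries load in proportion to AE: A₁E₁ = 2734000 N, A₂E₂ = 82880000 N, ΣAE = 85610000 N.
δ = PL/ΣAE = 28500·1190/85610000 = 0.3961 mm.

0.396 mm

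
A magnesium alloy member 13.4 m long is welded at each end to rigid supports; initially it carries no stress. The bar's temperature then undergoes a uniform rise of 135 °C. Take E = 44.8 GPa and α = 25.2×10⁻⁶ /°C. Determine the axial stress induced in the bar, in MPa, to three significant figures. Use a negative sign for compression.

-152 MPa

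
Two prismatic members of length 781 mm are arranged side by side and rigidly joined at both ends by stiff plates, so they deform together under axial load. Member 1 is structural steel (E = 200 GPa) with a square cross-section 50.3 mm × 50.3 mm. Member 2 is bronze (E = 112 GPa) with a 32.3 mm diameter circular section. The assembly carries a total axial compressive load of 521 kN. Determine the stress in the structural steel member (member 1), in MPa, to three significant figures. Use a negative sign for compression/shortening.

-174 MPa

A_1 = 2530 mm².
A_2 = 819.4 mm².
Equal strain + equilibrium ⇒ each member carries load in proportion to AE: A₁E₁ = 506000000 N, A₂E₂ = 91770000 N, ΣAE = 597800000 N.
σ₁ = P·E₁/ΣAE = -521000·200000/597800000 = -174.3 MPa.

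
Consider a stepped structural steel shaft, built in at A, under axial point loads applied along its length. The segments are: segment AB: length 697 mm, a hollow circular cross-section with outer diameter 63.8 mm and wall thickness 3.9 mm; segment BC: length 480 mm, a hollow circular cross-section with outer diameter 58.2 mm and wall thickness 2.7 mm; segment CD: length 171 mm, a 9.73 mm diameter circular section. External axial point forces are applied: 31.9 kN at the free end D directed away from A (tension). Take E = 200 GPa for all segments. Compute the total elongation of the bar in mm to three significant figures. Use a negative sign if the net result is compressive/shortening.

0.681 mm

Internal axial forces (sectioning from the free end, tension +): N_CD = 31.9 kN, N_BC = 31.9 kN, N_AB = 31.9 kN.
A_AB = 733.9 mm².
A_BC = 470.8 mm².
A_CD = 74.36 mm².
δ_AB = 31900·697/(733.9·200000) = 0.1515 mm
δ_BC = 31900·480/(470.8·200000) = 0.1626 mm
δ_CD = 31900·171/(74.36·200000) = 0.3668 mm
δ = Σδ_i = 0.6809 mm.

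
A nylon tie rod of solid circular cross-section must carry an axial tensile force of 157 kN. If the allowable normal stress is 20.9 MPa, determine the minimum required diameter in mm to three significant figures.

97.8 mm

Required area A ≥ P/σ_allow = 157000/20.9 = 7512 mm².
For a solid circular section, d ≥ √(4A/π) = 97.8 mm.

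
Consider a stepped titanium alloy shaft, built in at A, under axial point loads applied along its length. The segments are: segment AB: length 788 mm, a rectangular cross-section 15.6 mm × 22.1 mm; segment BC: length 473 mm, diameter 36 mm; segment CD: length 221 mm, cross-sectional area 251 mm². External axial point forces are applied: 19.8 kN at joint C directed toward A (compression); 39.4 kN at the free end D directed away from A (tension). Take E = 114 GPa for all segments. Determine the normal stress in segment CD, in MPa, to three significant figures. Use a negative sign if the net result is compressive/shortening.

157 MPa

Internal axial forces (sectioning from the free end, tension +): N_CD = 39.4 kN, N_BC = 19.6 kN, N_AB = 19.6 kN.
σ_CD = N_CD/A_CD = 39400/251 = 157 MPa.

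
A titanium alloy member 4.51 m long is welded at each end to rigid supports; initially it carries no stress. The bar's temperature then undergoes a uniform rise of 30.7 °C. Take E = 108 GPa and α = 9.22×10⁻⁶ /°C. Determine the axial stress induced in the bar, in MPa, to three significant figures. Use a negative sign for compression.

Free thermal expansion αLΔT = 9.22e-6 · 4510 · 30.7 = 1.277 mm.
The walls impose strain ε = −(1.277)/4510 = -2.8305e-04; σ = Eε = 108000 · -2.8305e-04 = -30.57 MPa.

-30.6 MPa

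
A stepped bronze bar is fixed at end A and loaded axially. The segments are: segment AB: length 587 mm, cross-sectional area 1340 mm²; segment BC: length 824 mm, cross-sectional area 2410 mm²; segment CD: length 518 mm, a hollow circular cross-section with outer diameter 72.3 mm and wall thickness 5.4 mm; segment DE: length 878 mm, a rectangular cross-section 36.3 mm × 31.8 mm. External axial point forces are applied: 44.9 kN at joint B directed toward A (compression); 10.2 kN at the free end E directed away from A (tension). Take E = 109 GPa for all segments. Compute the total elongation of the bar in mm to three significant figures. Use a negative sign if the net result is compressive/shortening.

0.00643 mm

Internal axial forces (sectioning from the free end, tension +): N_DE = 10.2 kN, N_CD = 10.2 kN, N_BC = 10.2 kN, N_AB = -34.7 kN.
A_CD = 1135 mm².
A_DE = 1154 mm².
δ_AB = -34700·587/(1340·109000) = -0.1395 mm
δ_BC = 10200·824/(2410·109000) = 0.032 mm
δ_CD = 10200·518/(1135·109000) = 0.04271 mm
δ_DE = 10200·878/(1154·109000) = 0.07118 mm
δ = Σδ_i = 0.006426 mm.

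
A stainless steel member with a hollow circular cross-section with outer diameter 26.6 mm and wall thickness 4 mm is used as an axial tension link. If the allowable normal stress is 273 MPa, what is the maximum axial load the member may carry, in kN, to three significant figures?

A = 284 mm².
P_max = σ_allow · A = 273 · 284 = 77530 N = 77.53 kN.

77.5 kN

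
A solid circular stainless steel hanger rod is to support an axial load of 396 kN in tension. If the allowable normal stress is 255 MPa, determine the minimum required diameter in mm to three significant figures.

Required area A ≥ P/σ_allow = 396000/255 = 1553 mm².
For a solid circular section, d ≥ √(4A/π) = 44.47 mm.

44.5 mm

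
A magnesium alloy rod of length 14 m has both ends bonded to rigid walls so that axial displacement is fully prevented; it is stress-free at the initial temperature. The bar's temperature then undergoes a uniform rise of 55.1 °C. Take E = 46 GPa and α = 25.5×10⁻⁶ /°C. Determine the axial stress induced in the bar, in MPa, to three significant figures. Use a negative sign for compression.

Free thermal expansion αLΔT = 25.5e-6 · 14000 · 55.1 = 19.67 mm.
The walls impose strain ε = −(19.67)/14000 = -1.4050e-03; σ = Eε = 46000 · -1.4050e-03 = -64.63 MPa.

-64.6 MPa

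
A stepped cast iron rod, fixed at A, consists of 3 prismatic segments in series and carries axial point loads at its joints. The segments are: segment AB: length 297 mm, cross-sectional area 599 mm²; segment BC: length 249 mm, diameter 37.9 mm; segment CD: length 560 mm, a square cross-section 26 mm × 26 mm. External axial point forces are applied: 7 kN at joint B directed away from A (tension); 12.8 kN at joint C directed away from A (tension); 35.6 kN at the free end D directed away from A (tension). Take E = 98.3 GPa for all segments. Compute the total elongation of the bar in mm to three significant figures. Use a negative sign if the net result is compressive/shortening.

Internal axial forces (sectioning from the free end, tension +): N_CD = 35.6 kN, N_BC = 48.4 kN, N_AB = 55.4 kN.
A_BC = 1128 mm².
A_CD = 676 mm².
δ_AB = 55400·297/(599·98300) = 0.2794 mm
δ_BC = 48400·249/(1128·98300) = 0.1087 mm
δ_CD = 35600·560/(676·98300) = 0.3 mm
δ = Σδ_i = 0.6881 mm.

0.688 mm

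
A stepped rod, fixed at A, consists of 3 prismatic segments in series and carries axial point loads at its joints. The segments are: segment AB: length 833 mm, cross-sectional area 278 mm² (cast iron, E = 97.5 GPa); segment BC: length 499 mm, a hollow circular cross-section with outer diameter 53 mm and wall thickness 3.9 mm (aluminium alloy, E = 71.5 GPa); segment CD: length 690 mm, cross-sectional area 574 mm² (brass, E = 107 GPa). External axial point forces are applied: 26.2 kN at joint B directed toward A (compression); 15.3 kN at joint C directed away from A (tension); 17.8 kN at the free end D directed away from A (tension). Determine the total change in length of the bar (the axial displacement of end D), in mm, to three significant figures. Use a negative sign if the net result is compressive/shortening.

Internal axial forces (sectioning from the free end, tension +): N_CD = 17.8 kN, N_BC = 33.1 kN, N_AB = 6.9 kN.
A_BC = 601.6 mm².
δ_AB = 6900·833/(278·97500) = 0.2121 mm
δ_BC = 33100·499/(601.6·71500) = 0.384 mm
δ_CD = 17800·690/(574·107000) = 0.2 mm
δ = Σδ_i = 0.796 mm.

0.796 mm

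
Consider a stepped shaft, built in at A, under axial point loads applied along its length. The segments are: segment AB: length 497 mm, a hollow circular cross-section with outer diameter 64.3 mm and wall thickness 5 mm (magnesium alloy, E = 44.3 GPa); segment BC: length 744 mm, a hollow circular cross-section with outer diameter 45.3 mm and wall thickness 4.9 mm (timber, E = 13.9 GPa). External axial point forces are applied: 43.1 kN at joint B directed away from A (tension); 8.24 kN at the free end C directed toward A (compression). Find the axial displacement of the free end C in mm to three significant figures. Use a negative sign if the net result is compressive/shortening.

Internal axial forces (sectioning from the free end, tension +): N_BC = -8.24 kN, N_AB = 34.86 kN.
A_AB = 931.5 mm².
A_BC = 621.9 mm².
δ_AB = 34860·497/(931.5·44300) = 0.4199 mm
δ_BC = -8240·744/(621.9·13900) = -0.7092 mm
δ = Σδ_i = -0.2893 mm.

-0.289 mm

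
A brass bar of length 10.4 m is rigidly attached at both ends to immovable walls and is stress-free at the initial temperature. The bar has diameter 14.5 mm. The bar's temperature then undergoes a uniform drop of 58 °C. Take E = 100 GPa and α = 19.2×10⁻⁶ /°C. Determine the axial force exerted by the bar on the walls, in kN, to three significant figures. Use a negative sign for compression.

18.4 kN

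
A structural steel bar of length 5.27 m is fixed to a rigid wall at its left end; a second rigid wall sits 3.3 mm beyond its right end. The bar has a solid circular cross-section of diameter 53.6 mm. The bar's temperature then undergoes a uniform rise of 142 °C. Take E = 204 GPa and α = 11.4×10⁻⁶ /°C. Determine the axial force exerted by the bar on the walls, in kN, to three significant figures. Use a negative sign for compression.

-457 kN

Free thermal expansion αLΔT = 11.4e-6 · 5270 · 142 = 8.531 mm.
The walls engage after the gap closes; constrained expansion = 8.531 − 3.3 = 5.231 mm.
The walls impose strain ε = −(5.231)/5270 = -9.9261e-04; σ = Eε = 204000 · -9.9261e-04 = -202.5 MPa.
Wall reaction R = σ·A = -202.5·2256 = -456900 N = -456.9 kN.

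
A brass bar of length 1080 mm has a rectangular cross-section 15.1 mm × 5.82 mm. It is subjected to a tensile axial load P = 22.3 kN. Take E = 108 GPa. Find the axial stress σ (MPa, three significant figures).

254 MPa

A = 87.88 mm².
σ = N/A = 22300/87.88 = 253.7 MPa.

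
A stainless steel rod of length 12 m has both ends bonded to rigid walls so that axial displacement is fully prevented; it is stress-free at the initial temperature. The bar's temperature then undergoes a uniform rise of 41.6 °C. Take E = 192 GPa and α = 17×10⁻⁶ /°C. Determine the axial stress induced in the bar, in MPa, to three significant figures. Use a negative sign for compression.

-136 MPa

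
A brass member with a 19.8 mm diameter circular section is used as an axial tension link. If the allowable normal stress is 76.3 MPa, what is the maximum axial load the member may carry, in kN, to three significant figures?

A = 307.9 mm².
P_max = σ_allow · A = 76.3 · 307.9 = 23490 N = 23.49 kN.

23.5 kN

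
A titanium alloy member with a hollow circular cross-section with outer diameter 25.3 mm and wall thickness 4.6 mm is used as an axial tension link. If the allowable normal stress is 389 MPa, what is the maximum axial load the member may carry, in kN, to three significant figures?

116 kN

A = 299.1 mm².
P_max = σ_allow · A = 389 · 299.1 = 116400 N = 116.4 kN.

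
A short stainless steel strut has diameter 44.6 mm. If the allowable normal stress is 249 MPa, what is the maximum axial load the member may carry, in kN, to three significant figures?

389 kN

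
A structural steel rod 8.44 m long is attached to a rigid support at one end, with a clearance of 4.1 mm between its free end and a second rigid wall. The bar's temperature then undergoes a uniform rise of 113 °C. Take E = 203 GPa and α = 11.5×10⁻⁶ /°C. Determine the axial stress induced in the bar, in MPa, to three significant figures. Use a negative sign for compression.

Free thermal expansion αLΔT = 11.5e-6 · 8440 · 113 = 10.97 mm.
The walls engage after the gap closes; constrained expansion = 10.97 − 4.1 = 6.868 mm.
The walls impose strain ε = −(6.868)/8440 = -8.1372e-04; σ = Eε = 203000 · -8.1372e-04 = -165.2 MPa.

-165 MPa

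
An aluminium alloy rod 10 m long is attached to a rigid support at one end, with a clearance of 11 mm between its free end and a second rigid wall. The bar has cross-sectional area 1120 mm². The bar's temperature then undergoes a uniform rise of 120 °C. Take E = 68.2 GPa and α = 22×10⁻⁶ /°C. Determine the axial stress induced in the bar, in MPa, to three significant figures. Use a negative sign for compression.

Free thermal expansion αLΔT = 22e-6 · 10000 · 120 = 26.4 mm.
The walls engage after the gap closes; constrained expansion = 26.4 − 11 = 15.4 mm.
The walls impose strain ε = −(15.4)/10000 = -1.5400e-03; σ = Eε = 68200 · -1.5400e-03 = -105 MPa.

-105 MPa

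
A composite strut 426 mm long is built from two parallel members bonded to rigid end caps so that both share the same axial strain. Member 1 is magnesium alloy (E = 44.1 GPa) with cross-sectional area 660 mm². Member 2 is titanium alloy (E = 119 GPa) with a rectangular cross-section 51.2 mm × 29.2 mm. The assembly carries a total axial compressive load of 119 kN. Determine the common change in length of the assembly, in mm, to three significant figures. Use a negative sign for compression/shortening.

-0.245 mm

A_2 = 1495 mm².
Equal strain + equilibrium ⇒ each member carries load in proportion to AE: A₁E₁ = 29110000 N, A₂E₂ = 177900000 N, ΣAE = 207000000 N.
δ = PL/ΣAE = -119000·426/207000000 = -0.2449 mm.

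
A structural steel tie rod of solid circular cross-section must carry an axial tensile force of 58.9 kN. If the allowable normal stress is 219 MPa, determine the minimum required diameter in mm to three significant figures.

18.5 mm

Required area A ≥ P/σ_allow = 58900/219 = 268.9 mm².
For a solid circular section, d ≥ √(4A/π) = 18.51 mm.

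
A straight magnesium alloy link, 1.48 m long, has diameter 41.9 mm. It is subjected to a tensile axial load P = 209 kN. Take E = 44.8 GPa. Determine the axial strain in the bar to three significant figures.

A = 1379 mm².
σ = N/A = 151.6 MPa; ε = σ/E = 151.6/44800 = 3.383e-03.

0.00338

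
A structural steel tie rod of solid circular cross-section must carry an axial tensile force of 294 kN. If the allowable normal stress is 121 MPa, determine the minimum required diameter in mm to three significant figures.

55.6 mm

Required area A ≥ P/σ_allow = 294000/121 = 2430 mm².
For a solid circular section, d ≥ √(4A/π) = 55.62 mm.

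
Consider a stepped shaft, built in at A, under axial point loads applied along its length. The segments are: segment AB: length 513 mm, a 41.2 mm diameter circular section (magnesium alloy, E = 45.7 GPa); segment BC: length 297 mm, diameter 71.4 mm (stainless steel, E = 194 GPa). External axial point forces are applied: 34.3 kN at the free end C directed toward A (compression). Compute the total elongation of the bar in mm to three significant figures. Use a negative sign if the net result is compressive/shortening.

-0.302 mm

Internal axial forces (sectioning from the free end, tension +): N_BC = -34.3 kN, N_AB = -34.3 kN.
A_AB = 1333 mm².
A_BC = 4004 mm².
δ_AB = -34300·513/(1333·45700) = -0.2888 mm
δ_BC = -34300·297/(4004·194000) = -0.01311 mm
δ = Σδ_i = -0.3019 mm.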